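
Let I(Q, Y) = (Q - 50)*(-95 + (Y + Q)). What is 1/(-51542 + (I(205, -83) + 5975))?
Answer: -1/41382 ≈ -2.4165e-5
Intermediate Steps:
I(Q, Y) = (-50 + Q)*(-95 + Q + Y) (I(Q, Y) = (-50 + Q)*(-95 + (Q + Y)) = (-50 + Q)*(-95 + Q + Y))
1/(-51542 + (I(205, -83) + 5975)) = 1/(-51542 + ((4750 + 205² - 145*205 - 50*(-83) + 205*(-83)) + 5975)) = 1/(-51542 + ((4750 + 42025 - 29725 + 4150 - 17015) + 5975)) = 1/(-51542 + (4185 + 5975)) = 1/(-51542 + 10160) = 1/(-41382) = -1/41382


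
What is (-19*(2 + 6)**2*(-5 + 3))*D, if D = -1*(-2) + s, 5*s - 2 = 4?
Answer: 38912/5 ≈ 7782.4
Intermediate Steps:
s = 6/5 (s = 2/5 + (1/5)*4 = 2/5 + 4/5 = 6/5 ≈ 1.2000)
D = 16/5 (D = -1*(-2) + 6/5 = 2 + 6/5 = 16/5 ≈ 3.2000)
(-19*(2 + 6)**2*(-5 + 3))*D = -19*(2 + 6)**2*(-5 + 3)*(16/5) = -19*8**2*(-2)*(16/5) = -1216*(-2)*(16/5) = -19*(-128)*(16/5) = 2432*(16/5) = 38912/5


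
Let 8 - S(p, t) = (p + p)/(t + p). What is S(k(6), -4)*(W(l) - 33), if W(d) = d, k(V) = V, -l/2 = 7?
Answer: -94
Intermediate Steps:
l = -14 (l = -2*7 = -14)
S(p, t) = 8 - 2*p/(p + t) (S(p, t) = 8 - (p + p)/(t + p) = 8 - 2*p/(p + t))
S(k(6), -4)*(W(l) - 33) = (2*(3*6 + 4*(-4))/(6 - 4))*(-14 - 33) = (2*(18 - 16)/2)*(-47) = (2*(½)*2)*(-47) = 2*(-47) = -94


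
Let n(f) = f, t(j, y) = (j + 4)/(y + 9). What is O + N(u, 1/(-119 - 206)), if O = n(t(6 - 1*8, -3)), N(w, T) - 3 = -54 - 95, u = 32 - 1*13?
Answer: -437/3 ≈ -145.67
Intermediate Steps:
u = 19 (u = 32 - 13 = 19)
t(j, y) = (4 + j)/(9 + y)
N(w, T) = -146 (N(w, T) = 3 + (-54 - 95) = 3 - 149 = -146)
O = ⅓ (O = (4 + (6 - 1*8))/(9 - 3) = (4 + (6 - 8))/6 = (4 - 2)/6 = (⅙)*2 = ⅓ ≈ 0.33333)
O + N(u, 1/(-119 - 206)) = ⅓ - 146 = -437/3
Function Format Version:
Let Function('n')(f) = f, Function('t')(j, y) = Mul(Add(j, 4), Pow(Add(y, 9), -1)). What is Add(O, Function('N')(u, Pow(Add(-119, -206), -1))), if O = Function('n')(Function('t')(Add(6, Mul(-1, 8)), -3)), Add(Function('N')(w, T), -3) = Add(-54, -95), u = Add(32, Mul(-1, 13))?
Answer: Rational(-437, 3) ≈ -145.67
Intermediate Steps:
u = 19 (u = Add(32, -13) = 19)
Function('t')(j, y) = Mul(Pow(Add(9, y), -1), Add(4, j)) (Function('t')(j, y) = Mul(Add(4, j), Pow(Add(9, y), -1)) = Mul(Pow(Add(9, y), -1), Add(4, j)))
Function('N')(w, T) = -146 (Function('N')(w, T) = Add(3, Add(-54, -95)) = Add(3, -149) = -146)
O = Rational(1, 3) (O = Mul(Pow(Add(9, -3), -1), Add(4, Add(6, Mul(-1, 8)))) = Mul(Pow(6, -1), Add(4, Add(6, -8))) = Mul(Rational(1, 6), Add(4, -2)) = Mul(Rational(1, 6), 2) = Rational(1, 3) ≈ 0.33333)
Add(O, Function('N')(u, Pow(Add(-119, -206), -1))) = Add(Rational(1, 3), -146) = Rational(-437, 3)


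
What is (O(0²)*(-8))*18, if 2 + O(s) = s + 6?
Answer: -576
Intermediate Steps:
O(s) = 4 + s (O(s) = -2 + (s + 6) = -2 + (6 + s) = 4 + s)
(O(0²)*(-8))*18 = ((4 + 0²)*(-8))*18 = ((4 + 0)*(-8))*18 = (4*(-8))*18 = -32*18 = -576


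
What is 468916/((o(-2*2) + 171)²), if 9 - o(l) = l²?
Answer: 117229/6724 ≈ 17.434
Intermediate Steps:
o(l) = 9 - l²
468916/((o(-2*2) + 171)²) = 468916/(((9 - (-2*2)²) + 171)²) = 468916/(((9 - 1*(-4)²) + 171)²) = 468916/(((9 - 1*16) + 171)²) = 468916/(((9 - 16) + 171)²) = 468916/((-7 + 171)²) = 468916/(164²) = 468916/26896 = 468916*(1/26896) = 117229/6724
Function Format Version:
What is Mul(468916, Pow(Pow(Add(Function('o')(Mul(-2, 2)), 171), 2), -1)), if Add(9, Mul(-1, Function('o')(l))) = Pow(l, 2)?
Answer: Rational(117229, 6724) ≈ 17.434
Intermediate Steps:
Function('o')(l) = Add(9, Mul(-1, Pow(l, 2)))
Mul(468916, Pow(Pow(Add(Function('o')(Mul(-2, 2)), 171), 2), -1)) = Mul(468916, Pow(Pow(Add(Add(9, Mul(-1, Pow(Mul(-2, 2), 2))), 171), 2), -1)) = Mul(468916, Pow(Pow(Add(Add(9, Mul(-1, Pow(-4, 2))), 171), 2), -1)) = Mul(468916, Pow(Pow(Add(Add(9, Mul(-1, 16)), 171), 2), -1)) = Mul(468916, Pow(Pow(Add(Add(9, -16), 171), 2), -1)) = Mul(468916, Pow(Pow(Add(-7, 171), 2), -1)) = Mul(468916, Pow(Pow(164, 2), -1)) = Mul(468916, Pow(26896, -1)) = Mul(468916, Rational(1, 26896)) = Rational(117229, 6724)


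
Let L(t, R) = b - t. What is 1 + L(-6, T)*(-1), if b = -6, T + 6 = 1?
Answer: 1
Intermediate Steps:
T = -5 (T = -6 + 1 = -5)
L(t, R) = -6 - t
1 + L(-6, T)*(-1) = 1 + (-6 - 1*(-6))*(-1) = 1 + (-6 + 6)*(-1) = 1 + 0*(-1) = 1 + 0 = 1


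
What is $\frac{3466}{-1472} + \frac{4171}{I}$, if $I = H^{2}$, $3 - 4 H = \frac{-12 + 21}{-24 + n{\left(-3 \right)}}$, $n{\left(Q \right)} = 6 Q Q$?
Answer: $\frac{4910506243}{536544} \approx 9152.1$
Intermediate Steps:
$n{\left(Q \right)} = 6 Q^{2}$
$H = \frac{27}{40}$ ($H = \frac{3}{4} - \frac{\left(-12 + 21\right) \frac{1}{-24 + 6 \left(-3\right)^{2}}}{4} = \frac{3}{4} - \frac{9 \frac{1}{-24 + 6 \cdot 9}}{4} = \frac{3}{4} - \frac{9 \frac{1}{-24 + 54}}{4} = \frac{3}{4} - \frac{9 \cdot \frac{1}{30}}{4} = \frac{3}{4} - \frac{3}{40} = \frac{27}{40} \approx 0.675$)
$I = \frac{729}{1600}$ ($I = \left(\frac{27}{40}\right)^{2} = \frac{729}{1600} \approx 0.45563$)
$\frac{3466}{-1472} + \frac{4171}{I} = \frac{3466}{-1472} + \frac{4171}{\frac{729}{1600}} = 3466 \left(- \frac{1}{1472}\right) + 4171 \cdot \frac{1600}{729} = - \frac{1733}{736} + \frac{6673600}{729} = \frac{4910506243}{536544}$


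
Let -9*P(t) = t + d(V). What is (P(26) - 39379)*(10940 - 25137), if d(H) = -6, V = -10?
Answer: 5031856907/9 ≈ 5.5909e+8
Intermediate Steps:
P(t) = 2/3 - t/9 (P(t) = -(t - 6)/9 = -(-6 + t)/9 = 2/3 - t/9)
(P(26) - 39379)*(10940 - 25137) = ((2/3 - 1/9*26) - 39379)*(10940 - 25137) = ((2/3 - 26/9) - 39379)*(-14197) = (-20/9 - 39379)*(-14197) = -354431/9*(-14197) = 5031856907/9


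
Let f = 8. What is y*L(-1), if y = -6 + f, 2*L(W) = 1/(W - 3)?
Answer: -1/4 ≈ -0.25000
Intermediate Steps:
L(W) = 1/(2*(-3 + W)) (L(W) = 1/(2*(W - 3)) = 1/(2*(-3 + W)))
y = 2 (y = -6 + 8 = 2)
y*L(-1) = 2*(1/(2*(-3 - 1))) = 2*((1/2)/(-4)) = 2*((1/2)*(-1/4)) = 2*(-1/8) = -1/4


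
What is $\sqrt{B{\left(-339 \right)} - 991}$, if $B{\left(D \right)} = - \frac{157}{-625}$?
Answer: $\frac{3 i \sqrt{68802}}{25} \approx 31.476 i$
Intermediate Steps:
$B{\left(D \right)} = \frac{157}{625}$ ($B{\left(D \right)} = \left(-157\right) \left(- \frac{1}{625}\right) = \frac{157}{625}$)
$\sqrt{B{\left(-339 \right)} - 991} = \sqrt{\frac{157}{625} - 991} = \sqrt{- \frac{619218}{625}} = \frac{3 i \sqrt{68802}}{25}$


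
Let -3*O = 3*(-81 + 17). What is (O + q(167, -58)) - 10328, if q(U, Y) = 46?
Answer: -10218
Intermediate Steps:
O = 64 (O = -(-81 + 17) = -(-64) = -⅓*(-192) = 64)
(O + q(167, -58)) - 10328 = (64 + 46) - 10328 = 110 - 10328 = -10218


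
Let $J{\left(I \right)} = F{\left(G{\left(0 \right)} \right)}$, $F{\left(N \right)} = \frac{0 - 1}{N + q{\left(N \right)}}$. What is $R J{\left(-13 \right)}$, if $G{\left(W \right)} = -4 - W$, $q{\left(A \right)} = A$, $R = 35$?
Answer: $\frac{35}{8} \approx 4.375$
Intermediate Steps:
$F{\left(N \right)} = - \frac{1}{2 N}$ ($F{\left(N \right)} = \frac{0 - 1}{N + N} = - \frac{1}{2 N}$)
$J{\left(I \right)} = \frac{1}{8}$ ($J{\left(I \right)} = - \frac{1}{2 \left(-4 - 0\right)} = - \frac{1}{2 \left(-4 + 0\right)} = - \frac{1}{2 \left(-4\right)} = \left(- \frac{1}{2}\right) \left(- \frac{1}{4}\right) = \frac{1}{8}$)
$R J{\left(-13 \right)} = 35 \cdot \frac{1}{8} = \frac{35}{8}$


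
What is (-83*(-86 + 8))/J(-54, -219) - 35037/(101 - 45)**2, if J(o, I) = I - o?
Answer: -8694523/172480 ≈ -50.409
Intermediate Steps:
(-83*(-86 + 8))/J(-54, -219) - 35037/(101 - 45)**2 = (-83*(-86 + 8))/(-219 - 1*(-54)) - 35037/(101 - 45)**2 = (-83*(-78))/(-219 + 54) - 35037/(56**2) = 6474/(-165) - 35037/3136 = 6474*(-1/165) - 35037*1/3136 = -2158/55 - 35037/3136 = -8694523/172480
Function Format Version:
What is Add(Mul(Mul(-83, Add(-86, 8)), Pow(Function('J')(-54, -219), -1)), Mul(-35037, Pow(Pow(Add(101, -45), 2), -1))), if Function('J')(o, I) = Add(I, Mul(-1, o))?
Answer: Rational(-8694523, 172480) ≈ -50.409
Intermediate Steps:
Add(Mul(Mul(-83, Add(-86, 8)), Pow(Function('J')(-54, -219), -1)), Mul(-35037, Pow(Pow(Add(101, -45), 2), -1))) = Add(Mul(Mul(-83, Add(-86, 8)), Pow(Add(-219, Mul(-1, -54)), -1)), Mul(-35037, Pow(Pow(Add(101, -45), 2), -1))) = Add(Mul(Mul(-83, -78), Pow(Add(-219, 54), -1)), Mul(-35037, Pow(Pow(56, 2), -1))) = Add(Mul(6474, Pow(-165, -1)), Mul(-35037, Pow(3136, -1))) = Add(Mul(6474, Rational(-1, 165)), Mul(-35037, Rational(1, 3136))) = Add(Rational(-2158, 55), Rational(-35037, 3136)) = Rational(-8694523, 172480)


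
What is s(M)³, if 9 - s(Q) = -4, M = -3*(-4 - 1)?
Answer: 2197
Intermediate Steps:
M = 15 (M = -3*(-5) = 15)
s(Q) = 13 (s(Q) = 9 - 1*(-4) = 9 + 4 = 13)
s(M)³ = 13³ = 2197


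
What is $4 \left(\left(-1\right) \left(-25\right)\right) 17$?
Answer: $1700$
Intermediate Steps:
$4 \left(\left(-1\right) \left(-25\right)\right) 17 = 4 \cdot 25 \cdot 17 = 100 \cdot 17 = 1700$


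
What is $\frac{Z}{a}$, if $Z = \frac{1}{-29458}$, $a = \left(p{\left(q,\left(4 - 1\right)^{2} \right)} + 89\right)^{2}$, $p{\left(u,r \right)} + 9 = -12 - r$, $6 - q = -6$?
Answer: $- \frac{1}{102543298} \approx -9.752 \cdot 10^{-9}$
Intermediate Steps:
$q = 12$ ($q = 6 - -6 = 6 + 6 = 12$)
$p{\left(u,r \right)} = -21 - r$ ($p{\left(u,r \right)} = -9 - \left(12 + r\right) = -21 - r$)
$a = 3481$ ($a = \left(\left(-21 - \left(4 - 1\right)^{2}\right) + 89\right)^{2} = \left(\left(-21 - 3^{2}\right) + 89\right)^{2} = \left(\left(-21 - 9\right) + 89\right)^{2} = \left(-30 + 89\right)^{2} = 59^{2} = 3481$)
$Z = - \frac{1}{29458} \approx -3.3947 \cdot 10^{-5}$
$\frac{Z}{a} = - \frac{1}{29458 \cdot 3481} = \left(- \frac{1}{29458}\right) \frac{1}{3481} = - \frac{1}{102543298}$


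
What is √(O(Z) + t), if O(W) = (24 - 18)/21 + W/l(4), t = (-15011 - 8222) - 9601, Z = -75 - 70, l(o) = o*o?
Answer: I*√25748737/28 ≈ 181.23*I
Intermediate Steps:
l(o) = o²
Z = -145
t = -32834 (t = -23233 - 9601 = -32834)
O(W) = 2/7 + W/16 (O(W) = (24 - 18)/21 + W/(4²) = 6*(1/21) + W/16 = 2/7 + W*(1/16) = 2/7 + W/16)
√(O(Z) + t) = √((2/7 + (1/16)*(-145)) - 32834) = √((2/7 - 145/16) - 32834) = √(-983/112 - 32834) = √(-3678391/112) = I*√25748737/28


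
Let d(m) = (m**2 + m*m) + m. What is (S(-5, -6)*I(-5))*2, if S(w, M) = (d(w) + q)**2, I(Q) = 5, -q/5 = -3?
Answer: 36000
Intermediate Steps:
q = 15 (q = -5*(-3) = 15)
d(m) = m + 2*m**2 (d(m) = (m**2 + m**2) + m = 2*m**2 + m = m + 2*m**2)
S(w, M) = (15 + w*(1 + 2*w))**2 (S(w, M) = (w*(1 + 2*w) + 15)**2 = (15 + w*(1 + 2*w))**2)
(S(-5, -6)*I(-5))*2 = ((15 - 5*(1 + 2*(-5)))**2*5)*2 = ((15 - 5*(1 - 10))**2*5)*2 = ((15 - 5*(-9))**2*5)*2 = ((15 + 45)**2*5)*2 = (60**2*5)*2 = (3600*5)*2 = 18000*2 = 36000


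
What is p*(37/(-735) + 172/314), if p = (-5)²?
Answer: 287005/23079 ≈ 12.436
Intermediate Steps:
p = 25
p*(37/(-735) + 172/314) = 25*(37/(-735) + 172/314) = 25*(37*(-1/735) + 172*(1/314)) = 25*(-37/735 + 86/157) = 25*(57401/115395) = 287005/23079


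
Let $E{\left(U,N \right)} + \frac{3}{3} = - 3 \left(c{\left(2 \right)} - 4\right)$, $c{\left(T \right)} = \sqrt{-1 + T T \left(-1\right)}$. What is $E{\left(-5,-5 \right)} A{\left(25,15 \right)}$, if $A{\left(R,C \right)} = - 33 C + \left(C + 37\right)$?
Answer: $-4873 + 1329 i \sqrt{5} \approx -4873.0 + 2971.7 i$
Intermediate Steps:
$c{\left(T \right)} = \sqrt{-1 - T^{2}}$ ($c{\left(T \right)} = \sqrt{-1 + T^{2} \left(-1\right)} = \sqrt{-1 - T^{2}}$)
$A{\left(R,C \right)} = 37 - 32 C$ ($A{\left(R,C \right)} = - 33 C + \left(37 + C\right) = 37 - 32 C$)
$E{\left(U,N \right)} = 11 - 3 i \sqrt{5}$ ($E{\left(U,N \right)} = -1 - 3 \left(\sqrt{-1 - 2^{2}} - 4\right) = -1 - 3 \left(\sqrt{-1 - 4} - 4\right) = -1 - 3 \left(\sqrt{-5} - 4\right) = -1 - 3 \left(i \sqrt{5} - 4\right) = -1 - 3 \left(-4 + i \sqrt{5}\right) = -1 + \left(12 - 3 i \sqrt{5}\right) = 11 - 3 i \sqrt{5}$)
$E{\left(-5,-5 \right)} A{\left(25,15 \right)} = \left(11 - 3 i \sqrt{5}\right) \left(37 - 480\right) = \left(11 - 3 i \sqrt{5}\right) \left(-443\right) = -4873 + 1329 i \sqrt{5}$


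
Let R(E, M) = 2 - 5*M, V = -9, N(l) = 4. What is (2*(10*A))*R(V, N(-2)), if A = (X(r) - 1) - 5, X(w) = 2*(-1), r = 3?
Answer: 2880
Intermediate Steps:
X(w) = -2
A = -8 (A = (-2 - 1) - 5 = -3 - 5 = -8)
(2*(10*A))*R(V, N(-2)) = (2*(10*(-8)))*(2 - 5*4) = (2*(-80))*(2 - 20) = -160*(-18) = 2880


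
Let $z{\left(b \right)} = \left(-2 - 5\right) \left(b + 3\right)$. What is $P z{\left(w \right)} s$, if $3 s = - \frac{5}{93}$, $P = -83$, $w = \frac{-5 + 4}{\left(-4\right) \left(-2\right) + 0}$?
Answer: $- \frac{66815}{2232} \approx -29.935$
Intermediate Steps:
$w = - \frac{1}{8}$ ($w = - \frac{1}{8 + 0} = - \frac{1}{8} \approx -0.125$)
$s = - \frac{5}{279}$ ($s = \frac{\left(-5\right) \frac{1}{93}}{3} = \frac{1}{3} \left(- \frac{5}{93}\right) = - \frac{5}{279} \approx -0.017921$)
$z{\left(b \right)} = -21 - 7 b$ ($z{\left(b \right)} = - 7 \left(3 + b\right) = -21 - 7 b$)
$P z{\left(w \right)} s = - 83 \left(-21 - - \frac{7}{8}\right) \left(- \frac{5}{279}\right) = - 83 \left(-21 + \frac{7}{8}\right) \left(- \frac{5}{279}\right) = \left(-83\right) \left(- \frac{161}{8}\right) \left(- \frac{5}{279}\right) = \frac{13363}{8} \left(- \frac{5}{279}\right) = - \frac{66815}{2232}$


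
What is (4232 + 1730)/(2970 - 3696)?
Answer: -271/33 ≈ -8.2121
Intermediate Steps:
(4232 + 1730)/(2970 - 3696) = 5962/(-726) = 5962*(-1/726) = -271/33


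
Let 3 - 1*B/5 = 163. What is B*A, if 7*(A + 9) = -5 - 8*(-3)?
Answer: 35200/7 ≈ 5028.6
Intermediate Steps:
A = -44/7 (A = -9 + (-5 - 8*(-3))/7 = -9 + (-5 + 24)/7 = -9 + (⅐)*19 = -9 + 19/7 = -44/7 ≈ -6.2857)
B = -800 (B = 15 - 5*163 = 15 - 815 = -800)
B*A = -800*(-44/7) = 35200/7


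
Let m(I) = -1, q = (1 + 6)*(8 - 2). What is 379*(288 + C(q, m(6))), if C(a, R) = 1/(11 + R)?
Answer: 1091899/10 ≈ 1.0919e+5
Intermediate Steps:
q = 42 (q = 7*6 = 42)
379*(288 + C(q, m(6))) = 379*(288 + 1/(11 - 1)) = 379*(288 + 1/10) = 379*(2881/10) = 1091899/10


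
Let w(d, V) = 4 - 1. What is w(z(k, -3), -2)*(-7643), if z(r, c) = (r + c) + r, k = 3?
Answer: -22929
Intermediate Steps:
z(r, c) = c + 2*r (z(r, c) = (c + r) + r = c + 2*r)
w(d, V) = 3
w(z(k, -3), -2)*(-7643) = 3*(-7643) = -22929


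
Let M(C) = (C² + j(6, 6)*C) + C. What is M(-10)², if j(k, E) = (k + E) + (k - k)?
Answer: 900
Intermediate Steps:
j(k, E) = E + k (j(k, E) = (E + k) + 0 = E + k)
M(C) = C² + 13*C (M(C) = (C² + (6 + 6)*C) + C = (C² + 12*C) + C = C² + 13*C)
M(-10)² = (-10*(13 - 10))² = (-10*3)² = (-30)² = 900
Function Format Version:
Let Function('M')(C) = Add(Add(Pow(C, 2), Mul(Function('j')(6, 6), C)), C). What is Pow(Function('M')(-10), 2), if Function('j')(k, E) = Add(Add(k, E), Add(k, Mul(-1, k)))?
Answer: 900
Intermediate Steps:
Function('j')(k, E) = Add(E, k) (Function('j')(k, E) = Add(Add(E, k), 0) = Add(E, k))
Function('M')(C) = Add(Pow(C, 2), Mul(13, C)) (Function('M')(C) = Add(Add(Pow(C, 2), Mul(Add(6, 6), C)), C) = Add(Add(Pow(C, 2), Mul(12, C)), C) = Add(Pow(C, 2), Mul(13, C)))
Pow(Function('M')(-10), 2) = Pow(Mul(-10, Add(13, -10)), 2) = Pow(Mul(-10, 3), 2) = Pow(-30, 2) = 900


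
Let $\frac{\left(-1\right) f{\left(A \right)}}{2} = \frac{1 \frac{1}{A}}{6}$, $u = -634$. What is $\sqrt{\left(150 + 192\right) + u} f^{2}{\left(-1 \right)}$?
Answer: $\frac{2 i \sqrt{73}}{9} \approx 1.8987 i$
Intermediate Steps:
$f{\left(A \right)} = - \frac{1}{3 A}$ ($f{\left(A \right)} = - 2 \frac{1 \frac{1}{A}}{6} = - 2 \frac{1}{A} \frac{1}{6} = - 2 \frac{1}{6 A} = - \frac{1}{3 A}$)
$\sqrt{\left(150 + 192\right) + u} f^{2}{\left(-1 \right)} = \sqrt{\left(150 + 192\right) - 634} \left(- \frac{1}{3 \left(-1\right)}\right)^{2} = \sqrt{342 - 634} \left(\left(- \frac{1}{3}\right) \left(-1\right)\right)^{2} = \frac{\sqrt{-292}}{9} = 2 i \sqrt{73} \cdot \frac{1}{9} = \frac{2 i \sqrt{73}}{9}$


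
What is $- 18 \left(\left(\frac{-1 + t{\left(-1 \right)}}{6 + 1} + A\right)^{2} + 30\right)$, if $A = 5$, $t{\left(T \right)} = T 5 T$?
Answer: $- \frac{53838}{49} \approx -1098.7$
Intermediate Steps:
$t{\left(T \right)} = 5 T^{2}$ ($t{\left(T \right)} = 5 T T = 5 T^{2}$)
$- 18 \left(\left(\frac{-1 + t{\left(-1 \right)}}{6 + 1} + A\right)^{2} + 30\right) = - 18 \left(\left(\frac{-1 + 5 \left(-1\right)^{2}}{6 + 1} + 5\right)^{2} + 30\right) = - 18 \left(\left(\frac{-1 + 5 \cdot 1}{7} + 5\right)^{2} + 30\right) = - 18 \left(\left(\left(-1 + 5\right) \frac{1}{7} + 5\right)^{2} + 30\right) = - 18 \left(\left(4 \cdot \frac{1}{7} + 5\right)^{2} + 30\right) = - 18 \left(\left(\frac{4}{7} + 5\right)^{2} + 30\right) = - 18 \left(\left(\frac{39}{7}\right)^{2} + 30\right) = - 18 \left(\frac{1521}{49} + 30\right) = \left(-18\right) \frac{2991}{49} = - \frac{53838}{49}$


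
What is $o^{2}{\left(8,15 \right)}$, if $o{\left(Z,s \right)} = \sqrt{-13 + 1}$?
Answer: $-12$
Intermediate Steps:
$o{\left(Z,s \right)} = 2 i \sqrt{3}$ ($o{\left(Z,s \right)} = \sqrt{-12} = 2 i \sqrt{3}$)
$o^{2}{\left(8,15 \right)} = \left(2 i \sqrt{3}\right)^{2} = -12$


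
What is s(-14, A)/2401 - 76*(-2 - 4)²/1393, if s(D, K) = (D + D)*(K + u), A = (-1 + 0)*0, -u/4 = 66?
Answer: 76080/68257 ≈ 1.1146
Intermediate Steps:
u = -264 (u = -4*66 = -264)
A = 0 (A = -1*0 = 0)
s(D, K) = 2*D*(-264 + K) (s(D, K) = (D + D)*(K - 264) = (2*D)*(-264 + K) = 2*D*(-264 + K))
s(-14, A)/2401 - 76*(-2 - 4)²/1393 = (2*(-14)*(-264 + 0))/2401 - 76*(-2 - 4)²/1393 = (2*(-14)*(-264))*(1/2401) - 76*(-6)²*(1/1393) = 7392*(1/2401) - 76*36*(1/1393) = 1056/343 - 2736*1/1393 = 1056/343 - 2736/1393 = 76080/68257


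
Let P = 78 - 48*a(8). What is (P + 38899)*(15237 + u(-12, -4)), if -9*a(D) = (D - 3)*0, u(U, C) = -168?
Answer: 587344413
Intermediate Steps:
a(D) = 0 (a(D) = -(D - 3)*0/9 = -(-3 + D)*0/9 = -⅑*0 = 0)
P = 78 (P = 78 - 48*0 = 78 + 0 = 78)
(P + 38899)*(15237 + u(-12, -4)) = (78 + 38899)*(15237 - 168) = 38977*15069 = 587344413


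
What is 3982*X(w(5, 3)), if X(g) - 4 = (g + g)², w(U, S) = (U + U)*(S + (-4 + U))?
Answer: 25500728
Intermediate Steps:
w(U, S) = 2*U*(-4 + S + U) (w(U, S) = (2*U)*(-4 + S + U) = 2*U*(-4 + S + U))
X(g) = 4 + 4*g² (X(g) = 4 + (g + g)² = 4 + (2*g)² = 4 + 4*g²)
3982*X(w(5, 3)) = 3982*(4 + 4*(2*5*(-4 + 3 + 5))²) = 3982*(4 + 4*(2*5*4)²) = 3982*(4 + 4*40²) = 3982*(4 + 4*1600) = 3982*(4 + 6400) = 3982*6404 = 25500728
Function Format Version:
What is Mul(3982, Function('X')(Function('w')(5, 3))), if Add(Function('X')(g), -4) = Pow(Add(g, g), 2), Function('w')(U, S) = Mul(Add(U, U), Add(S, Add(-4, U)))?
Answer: 25500728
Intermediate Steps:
Function('w')(U, S) = Mul(2, U, Add(-4, S, U)) (Function('w')(U, S) = Mul(Mul(2, U), Add(-4, S, U)) = Mul(2, U, Add(-4, S, U)))
Function('X')(g) = Add(4, Mul(4, Pow(g, 2))) (Function('X')(g) = Add(4, Pow(Add(g, g), 2)) = Add(4, Pow(Mul(2, g), 2)) = Add(4, Mul(4, Pow(g, 2))))
Mul(3982, Function('X')(Function('w')(5, 3))) = Mul(3982, Add(4, Mul(4, Pow(Mul(2, 5, Add(-4, 3, 5)), 2)))) = Mul(3982, Add(4, Mul(4, Pow(Mul(2, 5, 4), 2)))) = Mul(3982, Add(4, Mul(4, Pow(40, 2)))) = Mul(3982, Add(4, Mul(4, 1600))) = Mul(3982, Add(4, 6400)) = Mul(3982, 6404) = 25500728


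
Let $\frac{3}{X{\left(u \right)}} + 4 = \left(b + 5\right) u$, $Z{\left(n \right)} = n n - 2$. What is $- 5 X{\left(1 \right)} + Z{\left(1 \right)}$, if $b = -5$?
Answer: $\frac{11}{4} \approx 2.75$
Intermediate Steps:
$Z{\left(n \right)} = -2 + n^{2}$ ($Z{\left(n \right)} = n^{2} - 2 = -2 + n^{2}$)
$X{\left(u \right)} = - \frac{3}{4}$ ($X{\left(u \right)} = \frac{3}{-4 + \left(-5 + 5\right) u} = \frac{3}{-4 + 0 u} = \frac{3}{-4 + 0} = \frac{3}{-4} = 3 \left(- \frac{1}{4}\right) = - \frac{3}{4}$)
$- 5 X{\left(1 \right)} + Z{\left(1 \right)} = \left(-5\right) \left(- \frac{3}{4}\right) - \left(2 - 1^{2}\right) = \frac{15}{4} + \left(-2 + 1\right) = \frac{15}{4} - 1 = \frac{11}{4}$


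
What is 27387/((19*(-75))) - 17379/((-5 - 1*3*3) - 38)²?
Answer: -32939841/1284400 ≈ -25.646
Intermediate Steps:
27387/((19*(-75))) - 17379/((-5 - 1*3*3) - 38)² = 27387/(-1425) - 17379/((-5 - 3*3) - 38)² = 27387*(-1/1425) - 17379/((-5 - 9) - 38)² = -9129/475 - 17379/(-14 - 38)² = -9129/475 - 17379/((-52)²) = -9129/475 - 17379/2704 = -32939841/1284400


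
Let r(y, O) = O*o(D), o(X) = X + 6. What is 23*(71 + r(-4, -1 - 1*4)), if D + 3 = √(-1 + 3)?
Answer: 1288 - 115*√2 ≈ 1125.4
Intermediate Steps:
D = -3 + √2 (D = -3 + √(-1 + 3) = -3 + √2 ≈ -1.5858)
o(X) = 6 + X
r(y, O) = O*(3 + √2) (r(y, O) = O*(6 + (-3 + √2)) = O*(3 + √2))
23*(71 + r(-4, -1 - 1*4)) = 23*(71 + (-1 - 1*4)*(3 + √2)) = 23*(71 + (-1 - 4)*(3 + √2)) = 23*(71 - 5*(3 + √2)) = 23*(71 + (-15 - 5*√2)) = 23*(56 - 5*√2) = 1288 - 115*√2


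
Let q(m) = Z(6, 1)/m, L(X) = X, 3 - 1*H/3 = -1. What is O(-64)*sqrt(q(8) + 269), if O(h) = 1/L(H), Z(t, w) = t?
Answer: sqrt(1079)/24 ≈ 1.3687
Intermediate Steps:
H = 12 (H = 9 - 3*(-1) = 9 + 3 = 12)
O(h) = 1/12
q(m) = 6/m
O(-64)*sqrt(q(8) + 269) = sqrt(6/8 + 269)/12 = sqrt(6*(1/8) + 269)/12 = sqrt(3/4 + 269)/12 = sqrt(1079/4)/12 = (sqrt(1079)/2)/12 = sqrt(1079)/24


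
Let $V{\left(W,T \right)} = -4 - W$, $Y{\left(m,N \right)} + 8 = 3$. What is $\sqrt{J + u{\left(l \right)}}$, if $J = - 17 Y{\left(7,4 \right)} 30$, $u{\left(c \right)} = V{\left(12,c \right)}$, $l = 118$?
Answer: $\sqrt{2534} \approx 50.339$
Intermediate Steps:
$Y{\left(m,N \right)} = -5$ ($Y{\left(m,N \right)} = -8 + 3 = -5$)
$u{\left(c \right)} = -16$ ($u{\left(c \right)} = -4 - 12 = -16$)
$J = 2550$ ($J = \left(-17\right) \left(-5\right) 30 = 85 \cdot 30 = 2550$)
$\sqrt{J + u{\left(l \right)}} = \sqrt{2550 - 16} = \sqrt{2534}$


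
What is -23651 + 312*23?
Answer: -16475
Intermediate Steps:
-23651 + 312*23 = -23651 + 7176 = -16475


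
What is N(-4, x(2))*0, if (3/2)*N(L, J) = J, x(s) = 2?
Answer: 0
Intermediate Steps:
N(L, J) = 2*J/3
N(-4, x(2))*0 = ((⅔)*2)*0 = (4/3)*0 = 0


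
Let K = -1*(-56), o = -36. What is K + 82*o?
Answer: -2896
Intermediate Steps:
K = 56
K + 82*o = 56 + 82*(-36) = 56 - 2952 = -2896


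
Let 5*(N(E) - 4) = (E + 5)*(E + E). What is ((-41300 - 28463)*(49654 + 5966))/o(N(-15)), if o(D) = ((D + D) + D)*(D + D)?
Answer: -323351505/2048 ≈ -1.5789e+5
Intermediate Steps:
N(E) = 4 + 2*E*(5 + E)/5 (N(E) = 4 + ((E + 5)*(E + E))/5 = 4 + ((5 + E)*(2*E))/5 = 4 + (2*E*(5 + E))/5 = 4 + 2*E*(5 + E)/5)
o(D) = 6*D**2 (o(D) = (2*D + D)*(2*D) = (3*D)*(2*D) = 6*D**2)
((-41300 - 28463)*(49654 + 5966))/o(N(-15)) = ((-41300 - 28463)*(49654 + 5966))/((6*(4 + 2*(-15) + (2/5)*(-15)**2)**2)) = (-69763*55620)/((6*(4 - 30 + (2/5)*225)**2)) = -3880218060*1/(6*(4 - 30 + 90)**2) = -3880218060/(6*64**2) = -3880218060/(6*4096) = -3880218060/24576 = -3880218060*1/24576 = -323351505/2048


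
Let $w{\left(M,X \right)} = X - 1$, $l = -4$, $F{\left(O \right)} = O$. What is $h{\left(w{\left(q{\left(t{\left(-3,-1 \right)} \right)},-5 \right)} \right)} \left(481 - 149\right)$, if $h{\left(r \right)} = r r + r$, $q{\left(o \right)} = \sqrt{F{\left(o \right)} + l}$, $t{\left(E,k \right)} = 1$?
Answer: $9960$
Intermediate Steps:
$q{\left(o \right)} = \sqrt{-4 + o}$ ($q{\left(o \right)} = \sqrt{o - 4} = \sqrt{-4 + o}$)
$w{\left(M,X \right)} = -1 + X$
$h{\left(r \right)} = r + r^{2}$ ($h{\left(r \right)} = r^{2} + r = r + r^{2}$)
$h{\left(w{\left(q{\left(t{\left(-3,-1 \right)} \right)},-5 \right)} \right)} \left(481 - 149\right) = \left(-1 - 5\right) \left(1 - 6\right) \left(481 - 149\right) = - 6 \left(1 - 6\right) 332 = \left(-6\right) \left(-5\right) 332 = 30 \cdot 332 = 9960$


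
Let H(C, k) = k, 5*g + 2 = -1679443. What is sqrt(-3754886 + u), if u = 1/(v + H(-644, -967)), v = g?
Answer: I*sqrt(106518572945009238)/168428 ≈ 1937.8*I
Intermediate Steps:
g = -335889 (g = -2/5 + (1/5)*(-1679443) = -2/5 - 1679443/5 = -335889)
v = -335889
u = -1/336856 (u = 1/(-335889 - 967) = 1/(-336856) = -1/336856 ≈ -2.9686e-6)
sqrt(-3754886 + u) = sqrt(-3754886 - 1/336856) = sqrt(-1264855878417/336856) = I*sqrt(106518572945009238)/168428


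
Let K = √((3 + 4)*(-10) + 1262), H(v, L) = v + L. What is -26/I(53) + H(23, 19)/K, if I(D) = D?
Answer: -26/53 + 21*√298/298 ≈ 0.72593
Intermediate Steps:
H(v, L) = L + v
K = 2*√298 (K = √(7*(-10) + 1262) = √(-70 + 1262) = √1192 = 2*√298 ≈ 34.525)
-26/I(53) + H(23, 19)/K = -26/53 + (19 + 23)/((2*√298)) = -26*1/53 + 42*(√298/596) = -26/53 + 21*√298/298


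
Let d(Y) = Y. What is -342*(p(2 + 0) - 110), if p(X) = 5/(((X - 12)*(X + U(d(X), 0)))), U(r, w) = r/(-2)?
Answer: 37791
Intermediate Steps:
U(r, w) = -r/2 (U(r, w) = r*(-½) = -r/2)
p(X) = 10/(X*(-12 + X)) (p(X) = 5/(((X - 12)*(X - X/2))) = 5/(((-12 + X)*(X/2))) = 5/((X*(-12 + X)/2)) = 5*(2/(X*(-12 + X))) = 10/(X*(-12 + X)))
-342*(p(2 + 0) - 110) = -342*(10/((2 + 0)*(-12 + (2 + 0))) - 110) = -342*(10/(2*(-12 + 2)) - 110) = -342*(10*(½)/(-10) - 110) = -342*(10*(½)*(-⅒) - 110) = -342*(-½ - 110) = -342*(-221/2) = 37791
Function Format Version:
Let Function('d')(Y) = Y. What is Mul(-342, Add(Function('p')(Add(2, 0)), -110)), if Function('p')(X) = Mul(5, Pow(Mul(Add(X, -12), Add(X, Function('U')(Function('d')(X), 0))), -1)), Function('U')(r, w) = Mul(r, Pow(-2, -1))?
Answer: 37791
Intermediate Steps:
Function('U')(r, w) = Mul(Rational(-1, 2), r) (Function('U')(r, w) = Mul(r, Rational(-1, 2)) = Mul(Rational(-1, 2), r))
Function('p')(X) = Mul(10, Pow(X, -1), Pow(Add(-12, X), -1)) (Function('p')(X) = Mul(5, Pow(Mul(Add(X, -12), Add(X, Mul(Rational(-1, 2), X))), -1)) = Mul(5, Pow(Mul(Add(-12, X), Mul(Rational(1, 2), X)), -1)) = Mul(5, Pow(Mul(Rational(1, 2), X, Add(-12, X)), -1)) = Mul(5, Mul(2, Pow(X, -1), Pow(Add(-12, X), -1))) = Mul(10, Pow(X, -1), Pow(Add(-12, X), -1)))
Mul(-342, Add(Function('p')(Add(2, 0)), -110)) = Mul(-342, Add(Mul(10, Pow(Add(2, 0), -1), Pow(Add(-12, Add(2, 0)), -1)), -110)) = Mul(-342, Add(Mul(10, Pow(2, -1), Pow(Add(-12, 2), -1)), -110)) = Mul(-342, Add(Mul(10, Rational(1, 2), Pow(-10, -1)), -110)) = Mul(-342, Add(Mul(10, Rational(1, 2), Rational(-1, 10)), -110)) = Mul(-342, Add(Rational(-1, 2), -110)) = Mul(-342, Rational(-221, 2)) = 37791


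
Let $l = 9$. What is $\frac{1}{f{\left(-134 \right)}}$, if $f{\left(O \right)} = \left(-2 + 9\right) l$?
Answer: $\frac{1}{63} \approx 0.015873$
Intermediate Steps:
$f{\left(O \right)} = 63$ ($f{\left(O \right)} = \left(-2 + 9\right) 9 = 7 \cdot 9 = 63$)
$\frac{1}{f{\left(-134 \right)}} = \frac{1}{63}$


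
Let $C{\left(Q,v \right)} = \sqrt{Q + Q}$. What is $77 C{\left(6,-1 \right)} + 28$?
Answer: $28 + 154 \sqrt{3} \approx 294.74$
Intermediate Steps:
$C{\left(Q,v \right)} = \sqrt{2} \sqrt{Q}$ ($C{\left(Q,v \right)} = \sqrt{2 Q} = \sqrt{2} \sqrt{Q}$)
$77 C{\left(6,-1 \right)} + 28 = 77 \sqrt{2} \sqrt{6} + 28 = 77 \cdot 2 \sqrt{3} + 28 = 154 \sqrt{3} + 28 = 28 + 154 \sqrt{3}$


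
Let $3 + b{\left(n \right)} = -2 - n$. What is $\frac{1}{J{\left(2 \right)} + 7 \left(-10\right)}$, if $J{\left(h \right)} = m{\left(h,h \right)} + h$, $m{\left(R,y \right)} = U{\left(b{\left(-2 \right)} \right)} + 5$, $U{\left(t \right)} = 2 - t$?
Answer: $- \frac{1}{58} \approx -0.017241$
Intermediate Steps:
$b{\left(n \right)} = -5 - n$ ($b{\left(n \right)} = -3 - \left(2 + n\right) = -5 - n$)
$m{\left(R,y \right)} = 10$ ($m{\left(R,y \right)} = \left(2 - \left(-5 - -2\right)\right) + 5 = \left(2 - \left(-5 + 2\right)\right) + 5 = \left(2 - -3\right) + 5 = \left(2 + 3\right) + 5 = 5 + 5 = 10$)
$J{\left(h \right)} = 10 + h$
$\frac{1}{J{\left(2 \right)} + 7 \left(-10\right)} = \frac{1}{\left(10 + 2\right) + 7 \left(-10\right)} = \frac{1}{12 - 70} = \frac{1}{-58} = - \frac{1}{58}$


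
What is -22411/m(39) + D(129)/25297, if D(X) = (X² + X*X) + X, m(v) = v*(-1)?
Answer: 568234096/986583 ≈ 575.96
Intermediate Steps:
m(v) = -v
D(X) = X + 2*X² (D(X) = (X² + X²) + X = 2*X² + X = X + 2*X²)
-22411/m(39) + D(129)/25297 = -22411/((-1*39)) + (129*(1 + 2*129))/25297 = -22411/(-39) + (129*(1 + 258))*(1/25297) = -22411*(-1/39) + (129*259)*(1/25297) = 22411/39 + 33411*(1/25297) = 22411/39 + 33411/25297 = 568234096/986583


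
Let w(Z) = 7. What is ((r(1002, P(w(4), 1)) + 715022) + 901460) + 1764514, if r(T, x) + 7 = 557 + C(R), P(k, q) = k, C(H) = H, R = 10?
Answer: 3381556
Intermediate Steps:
r(T, x) = 560 (r(T, x) = -7 + (557 + 10) = -7 + 567 = 560)
((r(1002, P(w(4), 1)) + 715022) + 901460) + 1764514 = ((560 + 715022) + 901460) + 1764514 = (715582 + 901460) + 1764514 = 1617042 + 1764514 = 3381556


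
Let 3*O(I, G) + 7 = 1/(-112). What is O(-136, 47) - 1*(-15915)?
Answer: 5346655/336 ≈ 15913.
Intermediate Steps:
O(I, G) = -785/336 (O(I, G) = -7/3 + (1/3)/(-112) = -7/3 + (1/3)*(-1/112) = -7/3 - 1/336 = -785/336)
O(-136, 47) - 1*(-15915) = -785/336 - 1*(-15915) = -785/336 + 15915 = 5346655/336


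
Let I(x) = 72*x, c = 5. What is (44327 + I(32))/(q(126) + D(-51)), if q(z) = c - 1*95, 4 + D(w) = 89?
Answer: -46631/5 ≈ -9326.2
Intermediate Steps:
D(w) = 85 (D(w) = -4 + 89 = 85)
q(z) = -90 (q(z) = 5 - 1*95 = 5 - 95 = -90)
(44327 + I(32))/(q(126) + D(-51)) = (44327 + 72*32)/(-90 + 85) = (44327 + 2304)/(-5) = 46631*(-⅕) = -46631/5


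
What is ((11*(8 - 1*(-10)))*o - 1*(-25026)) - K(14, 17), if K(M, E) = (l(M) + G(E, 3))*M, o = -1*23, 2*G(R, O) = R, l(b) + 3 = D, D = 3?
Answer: 20353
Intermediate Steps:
l(b) = 0 (l(b) = -3 + 3 = 0)
G(R, O) = R/2
o = -23
K(M, E) = E*M/2 (K(M, E) = (0 + E/2)*M = (E/2)*M = E*M/2)
((11*(8 - 1*(-10)))*o - 1*(-25026)) - K(14, 17) = ((11*(8 - 1*(-10)))*(-23) - 1*(-25026)) - 17*14/2 = ((11*(8 + 10))*(-23) + 25026) - 1*119 = ((11*18)*(-23) + 25026) - 119 = (198*(-23) + 25026) - 119 = (-4554 + 25026) - 119 = 20472 - 119 = 20353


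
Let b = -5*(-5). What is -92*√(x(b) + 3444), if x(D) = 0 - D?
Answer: -92*√3419 ≈ -5379.4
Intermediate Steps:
b = 25
x(D) = -D
-92*√(x(b) + 3444) = -92*√(-1*25 + 3444) = -92*√(-25 + 3444) = -92*√3419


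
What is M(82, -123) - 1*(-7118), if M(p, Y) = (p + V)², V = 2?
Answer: 14174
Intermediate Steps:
M(p, Y) = (2 + p)² (M(p, Y) = (p + 2)² = (2 + p)²)
M(82, -123) - 1*(-7118) = (2 + 82)² - 1*(-7118) = 84² + 7118 = 7056 + 7118 = 14174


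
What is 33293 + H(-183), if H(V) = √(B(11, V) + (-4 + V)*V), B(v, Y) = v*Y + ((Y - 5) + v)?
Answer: 33293 + 3*√3559 ≈ 33472.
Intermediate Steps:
B(v, Y) = -5 + Y + v + Y*v (B(v, Y) = Y*v + ((-5 + Y) + v) = Y*v + (-5 + Y + v) = -5 + Y + v + Y*v)
H(V) = √(6 + 12*V + V*(-4 + V)) (H(V) = √((-5 + V + 11 + V*11) + (-4 + V)*V) = √((-5 + V + 11 + 11*V) + V*(-4 + V)) = √((6 + 12*V) + V*(-4 + V)) = √(6 + 12*V + V*(-4 + V)))
33293 + H(-183) = 33293 + √(6 + (-183)² + 8*(-183)) = 33293 + √(6 + 33489 - 1464) = 33293 + √32031 = 33293 + 3*√3559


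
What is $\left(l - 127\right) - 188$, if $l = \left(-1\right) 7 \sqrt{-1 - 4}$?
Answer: $-315 - 7 i \sqrt{5} \approx -315.0 - 15.652 i$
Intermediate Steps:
$l = - 7 i \sqrt{5}$ ($l = - 7 \sqrt{-5} = - 7 i \sqrt{5} \approx - 15.652 i$)
$\left(l - 127\right) - 188 = \left(- 7 i \sqrt{5} - 127\right) - 188 = \left(-127 - 7 i \sqrt{5}\right) - 188 = -315 - 7 i \sqrt{5}$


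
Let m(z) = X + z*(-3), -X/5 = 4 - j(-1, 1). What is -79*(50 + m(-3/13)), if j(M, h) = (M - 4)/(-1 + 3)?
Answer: -37367/26 ≈ -1437.2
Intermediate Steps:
j(M, h) = -2 + M/2 (j(M, h) = (-4 + M)/2 = (-4 + M)*(½) = -2 + M/2)
X = -65/2 (X = -5*(4 - (-2 + (½)*(-1))) = -5*(4 - (-2 - ½)) = -5*(4 - 1*(-5/2)) = -5*(4 + 5/2) = -5*13/2 = -65/2 ≈ -32.500)
m(z) = -65/2 - 3*z (m(z) = -65/2 + z*(-3) = -65/2 - 3*z)
-79*(50 + m(-3/13)) = -79*(50 + (-65/2 - (-9)/13)) = -79*(50 + (-65/2 - 3*(-3/13))) = -79*(50 + (-65/2 + 9/13)) = -79*(50 - 827/26) = -79*473/26 = -37367/26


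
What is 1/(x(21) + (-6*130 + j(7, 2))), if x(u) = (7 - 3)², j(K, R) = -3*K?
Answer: -1/785 ≈ -0.0012739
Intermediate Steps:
x(u) = 16 (x(u) = 4² = 16)
1/(x(21) + (-6*130 + j(7, 2))) = 1/(16 + (-6*130 - 3*7)) = 1/(16 + (-780 - 21)) = 1/(16 - 801) = 1/(-785) = -1/785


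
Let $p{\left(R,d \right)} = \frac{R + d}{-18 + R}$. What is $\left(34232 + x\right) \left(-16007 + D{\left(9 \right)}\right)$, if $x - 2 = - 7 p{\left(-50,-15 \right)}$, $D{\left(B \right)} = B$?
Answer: $- \frac{18617328543}{34} \approx -5.4757 \cdot 10^{8}$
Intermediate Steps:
$p{\left(R,d \right)} = \frac{R + d}{-18 + R}$
$x = - \frac{319}{68}$ ($x = 2 - 7 \frac{-50 - 15}{-18 - 50} = 2 - 7 \frac{1}{-68} \left(-65\right) = 2 - 7 \left(\left(- \frac{1}{68}\right) \left(-65\right)\right) = 2 - \frac{455}{68} = - \frac{319}{68} \approx -4.6912$)
$\left(34232 + x\right) \left(-16007 + D{\left(9 \right)}\right) = \left(34232 - \frac{319}{68}\right) \left(-16007 + 9\right) = \frac{2327457}{68} \left(-15998\right) = - \frac{18617328543}{34}$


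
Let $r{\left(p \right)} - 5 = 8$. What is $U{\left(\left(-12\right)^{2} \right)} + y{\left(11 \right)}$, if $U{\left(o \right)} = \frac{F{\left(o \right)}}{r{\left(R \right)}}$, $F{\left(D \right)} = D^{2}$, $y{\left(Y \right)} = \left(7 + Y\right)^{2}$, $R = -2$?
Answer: $\frac{24948}{13} \approx 1919.1$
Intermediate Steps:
$r{\left(p \right)} = 13$ ($r{\left(p \right)} = 5 + 8 = 13$)
$U{\left(o \right)} = \frac{o^{2}}{13}$
$U{\left(\left(-12\right)^{2} \right)} + y{\left(11 \right)} = \frac{\left(\left(-12\right)^{2}\right)^{2}}{13} + \left(7 + 11\right)^{2} = \frac{144^{2}}{13} + 18^{2} = \frac{1}{13} \cdot 20736 + 324 = \frac{20736}{13} + 324 = \frac{24948}{13}$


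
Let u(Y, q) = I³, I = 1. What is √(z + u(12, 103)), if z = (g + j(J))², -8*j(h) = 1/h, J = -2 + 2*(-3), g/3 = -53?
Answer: √103534721/64 ≈ 158.99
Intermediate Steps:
g = -159 (g = 3*(-53) = -159)
J = -8 (J = -2 - 6 = -8)
j(h) = -1/(8*h)
u(Y, q) = 1 (u(Y, q) = 1³ = 1)
z = 103530625/4096 (z = (-159 - ⅛/(-8))² = (-159 - ⅛*(-⅛))² = (-159 + 1/64)² = (-10175/64)² = 103530625/4096 ≈ 25276.)
√(z + u(12, 103)) = √(103530625/4096 + 1) = √(103534721/4096) = √103534721/64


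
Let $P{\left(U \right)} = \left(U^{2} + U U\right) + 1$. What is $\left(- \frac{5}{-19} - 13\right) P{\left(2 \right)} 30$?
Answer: $- \frac{65340}{19} \approx -3438.9$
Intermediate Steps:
$P{\left(U \right)} = 1 + 2 U^{2}$ ($P{\left(U \right)} = \left(U^{2} + U^{2}\right) + 1 = 2 U^{2} + 1 = 1 + 2 U^{2}$)
$\left(- \frac{5}{-19} - 13\right) P{\left(2 \right)} 30 = \left(- \frac{5}{-19} - 13\right) \left(1 + 2 \cdot 2^{2}\right) 30 = \left(\left(-5\right) \left(- \frac{1}{19}\right) - 13\right) \left(1 + 2 \cdot 4\right) 30 = \left(\frac{5}{19} - 13\right) \left(1 + 8\right) 30 = \left(- \frac{242}{19}\right) 9 \cdot 30 = \left(- \frac{2178}{19}\right) 30 = - \frac{65340}{19}$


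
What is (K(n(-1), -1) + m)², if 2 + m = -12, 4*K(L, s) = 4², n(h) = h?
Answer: 100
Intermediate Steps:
K(L, s) = 4 (K(L, s) = (¼)*4² = (¼)*16 = 4)
m = -14 (m = -2 - 12 = -14)
(K(n(-1), -1) + m)² = (4 - 14)² = (-10)² = 100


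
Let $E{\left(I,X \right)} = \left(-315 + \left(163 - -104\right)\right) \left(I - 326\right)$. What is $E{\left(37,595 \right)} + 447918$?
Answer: $461790$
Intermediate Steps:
$E{\left(I,X \right)} = 15648 - 48 I$ ($E{\left(I,X \right)} = \left(-315 + \left(163 + 104\right)\right) \left(-326 + I\right) = \left(-315 + 267\right) \left(-326 + I\right) = - 48 \left(-326 + I\right) = 15648 - 48 I$)
$E{\left(37,595 \right)} + 447918 = \left(15648 - 1776\right) + 447918 = 13872 + 447918 = 461790$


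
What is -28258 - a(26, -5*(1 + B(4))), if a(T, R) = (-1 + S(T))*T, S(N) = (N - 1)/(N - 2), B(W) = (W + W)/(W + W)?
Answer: -339109/12 ≈ -28259.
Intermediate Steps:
B(W) = 1 (B(W) = (2*W)/((2*W)) = (2*W)*(1/(2*W)) = 1)
S(N) = (-1 + N)/(-2 + N)
a(T, R) = T*(-1 + (-1 + T)/(-2 + T)) (a(T, R) = (-1 + (-1 + T)/(-2 + T))*T = T*(-1 + (-1 + T)/(-2 + T)))
-28258 - a(26, -5*(1 + B(4))) = -28258 - 26/(-2 + 26) = -28258 - 26/24 = -28258 - 1*13/12 = -28258 - 13/12 = -339109/12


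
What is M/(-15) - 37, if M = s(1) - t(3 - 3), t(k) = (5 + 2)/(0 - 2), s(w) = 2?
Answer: -1121/30 ≈ -37.367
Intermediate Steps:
t(k) = -7/2 (t(k) = 7/(-2) = 7*(-½) = -7/2)
M = 11/2 (M = 2 - 1*(-7/2) = 2 + 7/2 = 11/2 ≈ 5.5000)
M/(-15) - 37 = (11/2)/(-15) - 37 = (11/2)*(-1/15) - 37 = -11/30 - 37 = -1121/30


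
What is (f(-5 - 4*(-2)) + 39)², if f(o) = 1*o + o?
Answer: 2025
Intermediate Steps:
f(o) = 2*o (f(o) = o + o = 2*o)
(f(-5 - 4*(-2)) + 39)² = (2*(-5 - 4*(-2)) + 39)² = (2*(-5 + 8) + 39)² = (2*3 + 39)² = (6 + 39)² = 45² = 2025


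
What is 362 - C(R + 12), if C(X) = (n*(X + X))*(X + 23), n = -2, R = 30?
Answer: 11282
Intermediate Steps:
C(X) = -4*X*(23 + X) (C(X) = (-2*(X + X))*(X + 23) = (-4*X)*(23 + X) = -4*X*(23 + X))
362 - C(R + 12) = 362 - (-4)*(30 + 12)*(23 + (30 + 12)) = 362 - (-4)*42*(23 + 42) = 362 - (-4)*42*65 = 362 - 1*(-10920) = 362 + 10920 = 11282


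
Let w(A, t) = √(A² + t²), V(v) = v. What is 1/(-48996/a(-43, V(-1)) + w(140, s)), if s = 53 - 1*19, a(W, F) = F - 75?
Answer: 232731/142545085 - 722*√5189/142545085 ≈ 0.0012678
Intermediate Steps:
a(W, F) = -75 + F
s = 34 (s = 53 - 19 = 34)
1/(-48996/a(-43, V(-1)) + w(140, s)) = 1/(-48996/(-75 - 1) + √(140² + 34²)) = 1/(-48996/(-76) + √(19600 + 1156)) = 1/(-48996*(-1/76) + √20756) = 1/(12249/19 + 2*√5189)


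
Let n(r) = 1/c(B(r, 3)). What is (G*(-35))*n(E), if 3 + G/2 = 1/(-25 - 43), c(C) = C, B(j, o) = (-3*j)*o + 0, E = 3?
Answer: -7175/918 ≈ -7.8159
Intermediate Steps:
B(j, o) = -3*j*o (B(j, o) = -3*j*o + 0 = -3*j*o)
n(r) = -1/(9*r) (n(r) = 1/(-3*r*3) = 1/(-9*r) = -1/(9*r))
G = -205/34 (G = -6 + 2/(-25 - 43) = -6 + 2/(-68) = -6 + 2*(-1/68) = -6 - 1/34 = -205/34 ≈ -6.0294)
(G*(-35))*n(E) = (-205/34*(-35))*(-1/9/3) = 7175*(-1/9*1/3)/34 = (7175/34)*(-1/27) = -7175/918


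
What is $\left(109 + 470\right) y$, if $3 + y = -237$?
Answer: $-138960$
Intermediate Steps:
$y = -240$ ($y = -3 - 237 = -240$)
$\left(109 + 470\right) y = \left(109 + 470\right) \left(-240\right) = 579 \left(-240\right) = -138960$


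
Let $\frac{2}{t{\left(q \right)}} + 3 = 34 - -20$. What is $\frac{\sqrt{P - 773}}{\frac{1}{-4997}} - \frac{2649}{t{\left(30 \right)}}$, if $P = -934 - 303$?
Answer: $- \frac{135099}{2} - 4997 i \sqrt{2010} \approx -67550.0 - 2.2403 \cdot 10^{5} i$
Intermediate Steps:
$P = -1237$ ($P = -934 - 303 = -1237$)
$t{\left(q \right)} = \frac{2}{51}$ ($t{\left(q \right)} = \frac{2}{-3 + \left(34 - -20\right)} = \frac{2}{-3 + \left(34 + 20\right)} = \frac{2}{-3 + 54} = \frac{2}{51}$)
$\frac{\sqrt{P - 773}}{\frac{1}{-4997}} - \frac{2649}{t{\left(30 \right)}} = \frac{\sqrt{-1237 - 773}}{\frac{1}{-4997}} - \frac{2649}{\frac{2}{51}} = \frac{\sqrt{-2010}}{- \frac{1}{4997}} - \frac{135099}{2} = i \sqrt{2010} \left(-4997\right) - \frac{135099}{2} = - 4997 i \sqrt{2010} - \frac{135099}{2} = - \frac{135099}{2} - 4997 i \sqrt{2010}$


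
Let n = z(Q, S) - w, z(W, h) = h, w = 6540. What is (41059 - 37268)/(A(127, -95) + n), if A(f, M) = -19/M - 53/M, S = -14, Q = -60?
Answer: -360145/622558 ≈ -0.57849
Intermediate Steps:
A(f, M) = -72/M
n = -6554 (n = -14 - 1*6540 = -14 - 6540 = -6554)
(41059 - 37268)/(A(127, -95) + n) = (41059 - 37268)/(-72/(-95) - 6554) = 3791/(-72*(-1/95) - 6554) = 3791/(72/95 - 6554) = 3791/(-622558/95) = 3791*(-95/622558) = -360145/622558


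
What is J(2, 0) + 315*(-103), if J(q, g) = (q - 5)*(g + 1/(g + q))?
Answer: -64893/2 ≈ -32447.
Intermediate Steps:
J(q, g) = (-5 + q)*(g + 1/(g + q))
J(2, 0) + 315*(-103) = (-5 + 2 - 5*0² + 0*2² + 2*0² - 5*0*2)/(0 + 2) + 315*(-103) = (-5 + 2 - 5*0 + 0*4 + 2*0 + 0)/2 - 32445 = (-5 + 2 + 0 + 0 + 0 + 0)/2 - 32445 = (½)*(-3) - 32445 = -3/2 - 32445 = -64893/2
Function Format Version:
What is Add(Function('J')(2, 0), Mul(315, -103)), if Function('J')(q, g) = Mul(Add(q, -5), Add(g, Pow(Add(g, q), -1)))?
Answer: Rational(-64893, 2) ≈ -32447.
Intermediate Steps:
Function('J')(q, g) = Mul(Add(-5, q), Add(g, Pow(Add(g, q), -1)))
Add(Function('J')(2, 0), Mul(315, -103)) = Add(Mul(Pow(Add(0, 2), -1), Add(-5, 2, Mul(-5, Pow(0, 2)), Mul(0, Pow(2, 2)), Mul(2, Pow(0, 2)), Mul(-5, 0, 2))), Mul(315, -103)) = Add(Mul(Pow(2, -1), Add(-5, 2, Mul(-5, 0), Mul(0, 4), Mul(2, 0), 0)), -32445) = Add(Mul(Rational(1, 2), Add(-5, 2, 0, 0, 0, 0)), -32445) = Add(Mul(Rational(1, 2), -3), -32445) = Add(Rational(-3, 2), -32445) = Rational(-64893, 2)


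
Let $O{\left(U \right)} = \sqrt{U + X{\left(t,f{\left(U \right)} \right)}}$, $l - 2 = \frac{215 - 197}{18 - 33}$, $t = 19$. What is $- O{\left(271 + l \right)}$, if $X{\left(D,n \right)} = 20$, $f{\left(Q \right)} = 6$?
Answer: $- \frac{\sqrt{7295}}{5} \approx -17.082$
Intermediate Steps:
$l = \frac{4}{5}$ ($l = 2 + \frac{215 - 197}{18 - 33} = 2 + \frac{18}{-15} = 2 + 18 \left(- \frac{1}{15}\right) = 2 - \frac{6}{5} = \frac{4}{5} \approx 0.8$)
$O{\left(U \right)} = \sqrt{20 + U}$ ($O{\left(U \right)} = \sqrt{U + 20} = \sqrt{20 + U}$)
$- O{\left(271 + l \right)} = - \sqrt{20 + \left(271 + \frac{4}{5}\right)} = - \sqrt{20 + \frac{1359}{5}} = - \sqrt{\frac{1459}{5}} = - \frac{\sqrt{7295}}{5}$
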